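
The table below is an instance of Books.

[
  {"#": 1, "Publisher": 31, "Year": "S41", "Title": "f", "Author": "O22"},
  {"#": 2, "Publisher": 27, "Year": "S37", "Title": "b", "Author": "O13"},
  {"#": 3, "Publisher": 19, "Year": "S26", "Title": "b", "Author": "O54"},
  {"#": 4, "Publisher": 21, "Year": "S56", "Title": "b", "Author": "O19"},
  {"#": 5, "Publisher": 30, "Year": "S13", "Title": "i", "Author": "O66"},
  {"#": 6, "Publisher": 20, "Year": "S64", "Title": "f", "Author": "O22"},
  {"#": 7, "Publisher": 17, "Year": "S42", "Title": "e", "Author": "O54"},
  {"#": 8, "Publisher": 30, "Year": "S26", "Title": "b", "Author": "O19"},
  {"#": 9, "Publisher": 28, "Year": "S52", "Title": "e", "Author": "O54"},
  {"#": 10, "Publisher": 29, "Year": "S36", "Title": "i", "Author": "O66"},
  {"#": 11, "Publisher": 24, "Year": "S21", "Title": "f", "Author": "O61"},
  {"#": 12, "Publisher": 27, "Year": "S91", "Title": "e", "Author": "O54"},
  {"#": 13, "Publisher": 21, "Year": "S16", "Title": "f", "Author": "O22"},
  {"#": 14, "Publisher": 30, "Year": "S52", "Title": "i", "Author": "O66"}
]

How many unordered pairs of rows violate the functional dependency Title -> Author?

Title=f: violating pairs (1,11), (6,11), (11,13) — 3 pairs.
Title=b: violating pairs (2,3), (2,4), (2,8), (3,4), (3,8) — 5 pairs.
Title=i: all 3 rows agree on Author — 0 pairs.
Title=e: all 3 rows agree on Author — 0 pairs.

8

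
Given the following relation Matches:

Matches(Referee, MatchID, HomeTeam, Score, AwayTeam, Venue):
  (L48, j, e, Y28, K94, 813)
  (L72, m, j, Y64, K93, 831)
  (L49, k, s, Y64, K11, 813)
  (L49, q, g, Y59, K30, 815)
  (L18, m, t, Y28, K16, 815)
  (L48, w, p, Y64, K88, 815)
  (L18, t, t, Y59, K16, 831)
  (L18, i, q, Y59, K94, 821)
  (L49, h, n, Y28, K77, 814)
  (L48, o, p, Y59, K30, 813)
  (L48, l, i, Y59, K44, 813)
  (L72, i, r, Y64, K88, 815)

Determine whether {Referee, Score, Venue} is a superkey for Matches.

Two distinct rows share (Referee=L48, Score=Y59, Venue=813), so {Referee, Score, Venue} does not determine every attribute — not a superkey.

No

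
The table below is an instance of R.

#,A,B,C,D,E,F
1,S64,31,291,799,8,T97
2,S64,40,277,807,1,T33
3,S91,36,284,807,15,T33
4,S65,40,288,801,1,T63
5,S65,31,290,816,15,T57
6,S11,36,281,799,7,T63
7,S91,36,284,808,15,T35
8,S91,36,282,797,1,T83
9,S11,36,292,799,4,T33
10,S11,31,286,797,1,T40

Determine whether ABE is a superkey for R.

Rows 3 and 7 have the same ABE value (A=S91, B=36, E=15) but are distinct tuples, so ABE does not determine every attribute — not a superkey.

No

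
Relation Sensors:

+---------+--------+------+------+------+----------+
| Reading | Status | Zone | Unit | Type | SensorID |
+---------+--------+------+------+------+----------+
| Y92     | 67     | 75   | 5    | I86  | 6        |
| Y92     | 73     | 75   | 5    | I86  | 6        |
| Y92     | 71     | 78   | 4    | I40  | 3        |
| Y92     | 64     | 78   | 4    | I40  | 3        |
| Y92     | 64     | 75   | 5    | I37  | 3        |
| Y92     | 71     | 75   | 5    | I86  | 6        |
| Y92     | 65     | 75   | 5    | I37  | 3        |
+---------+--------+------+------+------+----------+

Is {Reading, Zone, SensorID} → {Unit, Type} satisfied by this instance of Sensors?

(Reading=Y92, Zone=75, SensorID=6): 3 rows → {Unit,Type} = (5, I86), (5, I86), (5, I86) ✓
(Reading=Y92, Zone=78, SensorID=3): 2 rows → {Unit,Type} = (4, I40), (4, I40) ✓
(Reading=Y92, Zone=75, SensorID=3): 2 rows → {Unit,Type} = (5, I37), (5, I37) ✓
Every {Reading, Zone, SensorID} value is associated with a single {Unit, Type} value, so {Reading, Zone, SensorID} → {Unit, Type} holds.

Yes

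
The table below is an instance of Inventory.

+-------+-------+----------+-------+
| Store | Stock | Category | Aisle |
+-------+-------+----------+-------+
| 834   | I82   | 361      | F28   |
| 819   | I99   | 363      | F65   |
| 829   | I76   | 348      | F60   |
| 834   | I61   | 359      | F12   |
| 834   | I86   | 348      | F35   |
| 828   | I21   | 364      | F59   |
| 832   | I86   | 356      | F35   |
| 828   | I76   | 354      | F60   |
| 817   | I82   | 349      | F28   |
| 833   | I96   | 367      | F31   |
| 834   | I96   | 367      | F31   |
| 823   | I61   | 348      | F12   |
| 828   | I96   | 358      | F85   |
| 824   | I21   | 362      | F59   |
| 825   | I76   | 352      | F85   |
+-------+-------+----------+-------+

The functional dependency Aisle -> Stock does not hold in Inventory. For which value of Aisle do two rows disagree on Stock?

F85

Aisle=F28: 2 rows → Stock = I82, I82 ✓
Aisle=F65: 1 row → Stock = I99 ✓
Aisle=F60: 2 rows → Stock = I76, I76 ✓
Aisle=F12: 2 rows → Stock = I61, I61 ✓
Aisle=F35: 2 rows → Stock = I86, I86 ✓
Aisle=F59: 2 rows → Stock = I21, I21 ✓
Aisle=F31: 2 rows → Stock = I96, I96 ✓
Aisle=F85: 2 rows → Stock takes values {I96, I76} — violation
The only Aisle value with inconsistent Stock is Aisle=F85.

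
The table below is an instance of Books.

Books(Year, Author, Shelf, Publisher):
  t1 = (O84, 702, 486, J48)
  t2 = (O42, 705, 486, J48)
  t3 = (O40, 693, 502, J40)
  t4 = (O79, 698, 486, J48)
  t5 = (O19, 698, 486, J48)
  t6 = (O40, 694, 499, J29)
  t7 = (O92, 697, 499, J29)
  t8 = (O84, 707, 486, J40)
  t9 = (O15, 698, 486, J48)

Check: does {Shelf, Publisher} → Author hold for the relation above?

(Shelf=486, Publisher=J48): rows 1, 2, 4, 5, 9 → Author takes values {702, 705, 698} — violation
(Shelf=502, Publisher=J40): row 3 → Author = 693 ✓
(Shelf=499, Publisher=J29): rows 6, 7 → Author takes values {694, 697} — violation
(Shelf=486, Publisher=J40): row 8 → Author = 707 ✓
Two rows agree on {Shelf, Publisher} but differ on Author, so {Shelf, Publisher} → Author does not hold.

No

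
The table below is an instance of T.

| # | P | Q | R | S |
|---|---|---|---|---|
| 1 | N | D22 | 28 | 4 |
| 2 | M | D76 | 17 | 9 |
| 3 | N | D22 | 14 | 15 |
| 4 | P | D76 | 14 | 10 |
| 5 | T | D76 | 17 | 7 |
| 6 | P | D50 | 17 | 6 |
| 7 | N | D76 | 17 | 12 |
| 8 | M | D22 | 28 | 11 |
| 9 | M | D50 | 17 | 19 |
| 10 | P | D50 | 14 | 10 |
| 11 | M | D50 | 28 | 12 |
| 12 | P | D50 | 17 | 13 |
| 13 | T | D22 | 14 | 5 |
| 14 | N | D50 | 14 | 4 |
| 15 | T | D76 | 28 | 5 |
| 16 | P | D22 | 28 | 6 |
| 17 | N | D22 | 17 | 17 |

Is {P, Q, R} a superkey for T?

Rows 6 and 12 have the same {P, Q, R} value (P=P, Q=D50, R=17) but are distinct tuples, so {P, Q, R} does not determine every attribute — not a superkey.

No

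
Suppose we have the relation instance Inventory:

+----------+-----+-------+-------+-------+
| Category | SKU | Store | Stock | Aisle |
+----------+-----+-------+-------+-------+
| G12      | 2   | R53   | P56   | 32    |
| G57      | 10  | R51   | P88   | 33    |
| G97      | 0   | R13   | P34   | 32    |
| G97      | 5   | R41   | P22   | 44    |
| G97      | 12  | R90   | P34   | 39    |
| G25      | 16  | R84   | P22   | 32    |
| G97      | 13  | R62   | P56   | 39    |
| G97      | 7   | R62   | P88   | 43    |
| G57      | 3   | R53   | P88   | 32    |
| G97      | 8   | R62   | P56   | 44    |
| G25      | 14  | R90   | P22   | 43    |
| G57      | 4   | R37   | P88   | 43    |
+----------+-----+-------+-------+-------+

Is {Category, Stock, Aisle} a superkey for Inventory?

All 12 rows have distinct {Category, Stock, Aisle} values, so {Category, Stock, Aisle} → (all attributes) holds and {Category, Stock, Aisle} is a superkey.

Yes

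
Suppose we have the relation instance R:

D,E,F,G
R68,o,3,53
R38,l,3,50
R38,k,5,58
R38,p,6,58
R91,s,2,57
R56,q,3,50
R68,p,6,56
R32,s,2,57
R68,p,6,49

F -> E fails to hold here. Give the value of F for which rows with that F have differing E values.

3

F=3: 3 rows → E takes values {o, l, q} — violation
F=5: 1 row → E = k ✓
F=6: 3 rows → E = p, p, p ✓
F=2: 2 rows → E = s, s ✓
The only F value with inconsistent E is F=3.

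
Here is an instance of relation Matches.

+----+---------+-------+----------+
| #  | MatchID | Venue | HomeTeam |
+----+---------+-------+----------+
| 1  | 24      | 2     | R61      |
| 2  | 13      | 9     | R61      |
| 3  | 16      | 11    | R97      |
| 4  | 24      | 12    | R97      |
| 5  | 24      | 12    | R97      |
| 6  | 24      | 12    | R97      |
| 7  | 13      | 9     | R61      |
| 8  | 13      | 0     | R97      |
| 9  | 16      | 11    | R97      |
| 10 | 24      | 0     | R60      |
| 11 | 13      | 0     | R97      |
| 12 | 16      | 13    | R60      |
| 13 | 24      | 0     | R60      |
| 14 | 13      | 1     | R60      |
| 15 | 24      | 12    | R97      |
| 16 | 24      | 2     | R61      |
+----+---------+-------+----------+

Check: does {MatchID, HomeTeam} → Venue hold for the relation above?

Yes

(MatchID=24, HomeTeam=R61): rows 1, 16 → Venue = 2, 2 ✓
(MatchID=13, HomeTeam=R61): rows 2, 7 → Venue = 9, 9 ✓
(MatchID=16, HomeTeam=R97): rows 3, 9 → Venue = 11, 11 ✓
(MatchID=24, HomeTeam=R97): rows 4, 5, 6, 15 → Venue = 12, 12, 12, 12 ✓
(MatchID=13, HomeTeam=R97): rows 8, 11 → Venue = 0, 0 ✓
(MatchID=24, HomeTeam=R60): rows 10, 13 → Venue = 0, 0 ✓
(MatchID=16, HomeTeam=R60): row 12 → Venue = 13 ✓
(MatchID=13, HomeTeam=R60): row 14 → Venue = 1 ✓
Every {MatchID, HomeTeam} value is associated with a single Venue value, so {MatchID, HomeTeam} → Venue holds.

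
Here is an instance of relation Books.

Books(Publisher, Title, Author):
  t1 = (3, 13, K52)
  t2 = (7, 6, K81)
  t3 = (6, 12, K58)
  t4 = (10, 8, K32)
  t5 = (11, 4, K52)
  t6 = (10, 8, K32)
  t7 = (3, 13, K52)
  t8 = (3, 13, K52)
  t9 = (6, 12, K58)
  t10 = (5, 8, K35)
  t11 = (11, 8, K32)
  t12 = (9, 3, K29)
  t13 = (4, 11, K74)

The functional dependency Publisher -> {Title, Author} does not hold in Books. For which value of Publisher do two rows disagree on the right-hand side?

11

Publisher=3: rows 1, 7, 8 → {Title,Author} = (13, K52), (13, K52), (13, K52) ✓
Publisher=7: row 2 → {Title,Author} = (6, K81) ✓
Publisher=6: rows 3, 9 → {Title,Author} = (12, K58), (12, K58) ✓
Publisher=10: rows 4, 6 → {Title,Author} = (8, K32), (8, K32) ✓
Publisher=11: rows 5, 11 → {Title,Author} takes values {(4, K52), (8, K32)} — violation
Publisher=5: row 10 → {Title,Author} = (8, K35) ✓
Publisher=9: row 12 → {Title,Author} = (3, K29) ✓
Publisher=4: row 13 → {Title,Author} = (11, K74) ✓
The only Publisher value with inconsistent RHS is Publisher=11.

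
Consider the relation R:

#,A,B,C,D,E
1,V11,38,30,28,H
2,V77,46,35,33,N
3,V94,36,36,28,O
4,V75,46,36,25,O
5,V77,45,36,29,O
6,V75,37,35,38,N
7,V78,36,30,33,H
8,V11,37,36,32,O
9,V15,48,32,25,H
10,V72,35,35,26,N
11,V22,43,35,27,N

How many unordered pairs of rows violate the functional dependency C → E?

C=30: all 2 rows agree on E — 0 pairs.
C=35: all 4 rows agree on E — 0 pairs.
C=36: all 4 rows agree on E — 0 pairs.

0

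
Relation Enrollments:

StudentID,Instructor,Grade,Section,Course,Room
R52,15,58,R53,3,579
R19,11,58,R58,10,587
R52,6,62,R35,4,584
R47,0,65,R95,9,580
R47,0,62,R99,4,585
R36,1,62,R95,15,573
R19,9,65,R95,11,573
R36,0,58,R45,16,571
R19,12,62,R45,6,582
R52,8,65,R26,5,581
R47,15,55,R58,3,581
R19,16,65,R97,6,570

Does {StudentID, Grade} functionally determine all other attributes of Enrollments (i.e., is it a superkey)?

Two distinct rows share (StudentID=R19, Grade=65), so {StudentID, Grade} does not determine every attribute — not a superkey.

No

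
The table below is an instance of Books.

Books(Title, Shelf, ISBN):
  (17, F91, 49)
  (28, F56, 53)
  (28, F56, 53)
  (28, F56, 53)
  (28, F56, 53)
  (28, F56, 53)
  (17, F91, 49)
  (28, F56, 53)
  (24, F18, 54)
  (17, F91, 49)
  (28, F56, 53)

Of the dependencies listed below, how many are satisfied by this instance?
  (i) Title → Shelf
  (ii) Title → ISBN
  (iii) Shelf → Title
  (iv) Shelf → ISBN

4

(i) Title → Shelf: every LHS value maps to a single RHS value — holds.
(ii) Title → ISBN: every LHS value maps to a single RHS value — holds.
(iii) Shelf → Title: every LHS value maps to a single RHS value — holds.
(iv) Shelf → ISBN: every LHS value maps to a single RHS value — holds.
4 of the 4 dependencies hold.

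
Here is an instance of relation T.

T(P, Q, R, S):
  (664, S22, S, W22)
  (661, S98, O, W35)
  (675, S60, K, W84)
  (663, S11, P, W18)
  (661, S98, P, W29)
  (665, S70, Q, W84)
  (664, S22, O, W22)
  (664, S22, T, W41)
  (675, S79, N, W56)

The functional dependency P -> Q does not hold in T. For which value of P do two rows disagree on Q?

P=664: 3 rows → Q = S22, S22, S22 ✓
P=661: 2 rows → Q = S98, S98 ✓
P=675: 2 rows → Q takes values {S60, S79} — violation
P=663: 1 row → Q = S11 ✓
P=665: 1 row → Q = S70 ✓
The only P value with inconsistent Q is P=675.

675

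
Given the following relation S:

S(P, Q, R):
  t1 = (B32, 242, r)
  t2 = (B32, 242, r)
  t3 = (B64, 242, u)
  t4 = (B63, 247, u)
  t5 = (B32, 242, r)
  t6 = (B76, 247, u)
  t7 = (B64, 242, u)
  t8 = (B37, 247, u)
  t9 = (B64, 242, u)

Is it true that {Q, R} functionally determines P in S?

(Q=242, R=r): rows 1, 2, 5 → P = B32, B32, B32 ✓
(Q=242, R=u): rows 3, 7, 9 → P = B64, B64, B64 ✓
(Q=247, R=u): rows 4, 6, 8 → P takes values {B63, B76, B37} — violation
Two rows agree on {Q, R} but differ on P, so {Q, R} -> P does not hold.

No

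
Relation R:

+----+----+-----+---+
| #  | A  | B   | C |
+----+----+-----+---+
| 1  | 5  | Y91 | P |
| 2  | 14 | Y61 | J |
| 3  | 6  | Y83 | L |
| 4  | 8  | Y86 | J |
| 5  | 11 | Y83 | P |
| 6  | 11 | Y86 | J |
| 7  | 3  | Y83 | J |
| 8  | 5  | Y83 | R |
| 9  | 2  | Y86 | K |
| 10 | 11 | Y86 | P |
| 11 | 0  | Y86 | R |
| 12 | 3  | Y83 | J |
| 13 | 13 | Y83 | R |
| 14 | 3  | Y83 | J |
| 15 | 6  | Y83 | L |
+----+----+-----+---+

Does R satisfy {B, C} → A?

(B=Y91, C=P): row 1 → A = 5 ✓
(B=Y61, C=J): row 2 → A = 14 ✓
(B=Y83, C=L): rows 3, 15 → A = 6, 6 ✓
(B=Y86, C=J): rows 4, 6 → A takes values {8, 11} — violation
(B=Y83, C=P): row 5 → A = 11 ✓
(B=Y83, C=J): rows 7, 12, 14 → A = 3, 3, 3 ✓
(B=Y83, C=R): rows 8, 13 → A takes values {5, 13} — violation
(B=Y86, C=K): row 9 → A = 2 ✓
(B=Y86, C=P): row 10 → A = 11 ✓
(B=Y86, C=R): row 11 → A = 0 ✓
Two rows agree on {B, C} but differ on A, so {B, C} → A does not hold.

No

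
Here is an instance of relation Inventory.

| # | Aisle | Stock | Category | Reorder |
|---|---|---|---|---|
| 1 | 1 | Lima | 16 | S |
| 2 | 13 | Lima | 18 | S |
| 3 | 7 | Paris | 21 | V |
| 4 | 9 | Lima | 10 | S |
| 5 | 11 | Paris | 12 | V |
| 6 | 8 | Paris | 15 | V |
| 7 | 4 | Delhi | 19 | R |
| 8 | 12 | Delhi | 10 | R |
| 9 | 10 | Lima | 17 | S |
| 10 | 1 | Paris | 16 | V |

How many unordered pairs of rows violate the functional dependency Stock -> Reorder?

Stock=Lima: all 4 rows agree on Reorder — 0 pairs.
Stock=Paris: all 4 rows agree on Reorder — 0 pairs.
Stock=Delhi: all 2 rows agree on Reorder — 0 pairs.

0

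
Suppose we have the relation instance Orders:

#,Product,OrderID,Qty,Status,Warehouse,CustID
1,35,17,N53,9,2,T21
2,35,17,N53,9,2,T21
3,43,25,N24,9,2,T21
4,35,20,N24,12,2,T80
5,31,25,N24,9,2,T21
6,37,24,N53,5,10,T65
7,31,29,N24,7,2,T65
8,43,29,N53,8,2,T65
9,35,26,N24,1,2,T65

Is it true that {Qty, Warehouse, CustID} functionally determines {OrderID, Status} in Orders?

No

(Qty=N53, Warehouse=2, CustID=T21): rows 1, 2 → {OrderID,Status} = (17, 9), (17, 9) ✓
(Qty=N24, Warehouse=2, CustID=T21): rows 3, 5 → {OrderID,Status} = (25, 9), (25, 9) ✓
(Qty=N24, Warehouse=2, CustID=T80): row 4 → {OrderID,Status} = (20, 12) ✓
(Qty=N53, Warehouse=10, CustID=T65): row 6 → {OrderID,Status} = (24, 5) ✓
(Qty=N24, Warehouse=2, CustID=T65): rows 7, 9 → {OrderID,Status} takes values {(29, 7), (26, 1)} — violation
(Qty=N53, Warehouse=2, CustID=T65): row 8 → {OrderID,Status} = (29, 8) ✓
Two rows agree on {Qty, Warehouse, CustID} but differ on {OrderID, Status}, so {Qty, Warehouse, CustID} -> {OrderID, Status} does not hold.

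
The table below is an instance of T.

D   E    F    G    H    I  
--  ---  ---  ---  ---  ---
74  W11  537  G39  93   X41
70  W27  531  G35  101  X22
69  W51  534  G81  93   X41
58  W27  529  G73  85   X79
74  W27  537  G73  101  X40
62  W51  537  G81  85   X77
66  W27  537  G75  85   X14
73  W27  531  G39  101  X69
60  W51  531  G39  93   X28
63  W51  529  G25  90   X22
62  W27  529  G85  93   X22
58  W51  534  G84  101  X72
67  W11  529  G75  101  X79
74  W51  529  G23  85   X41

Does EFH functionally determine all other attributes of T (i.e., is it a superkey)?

Two distinct rows share (E=W27, F=531, H=101), so EFH does not determine every attribute — not a superkey.

No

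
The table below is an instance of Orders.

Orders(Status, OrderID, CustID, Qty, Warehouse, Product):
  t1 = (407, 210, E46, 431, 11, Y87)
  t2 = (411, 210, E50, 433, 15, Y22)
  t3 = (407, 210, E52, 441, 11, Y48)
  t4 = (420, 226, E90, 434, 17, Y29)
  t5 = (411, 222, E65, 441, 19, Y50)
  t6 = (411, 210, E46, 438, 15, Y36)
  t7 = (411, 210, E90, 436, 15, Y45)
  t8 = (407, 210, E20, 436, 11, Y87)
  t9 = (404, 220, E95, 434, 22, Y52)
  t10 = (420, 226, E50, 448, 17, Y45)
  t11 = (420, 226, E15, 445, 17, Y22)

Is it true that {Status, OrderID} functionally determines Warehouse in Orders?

(Status=407, OrderID=210): rows 1, 3, 8 → Warehouse = 11, 11, 11 ✓
(Status=411, OrderID=210): rows 2, 6, 7 → Warehouse = 15, 15, 15 ✓
(Status=420, OrderID=226): rows 4, 10, 11 → Warehouse = 17, 17, 17 ✓
(Status=411, OrderID=222): row 5 → Warehouse = 19 ✓
(Status=404, OrderID=220): row 9 → Warehouse = 22 ✓
Every {Status, OrderID} value is associated with a single Warehouse value, so {Status, OrderID} → Warehouse holds.

Yes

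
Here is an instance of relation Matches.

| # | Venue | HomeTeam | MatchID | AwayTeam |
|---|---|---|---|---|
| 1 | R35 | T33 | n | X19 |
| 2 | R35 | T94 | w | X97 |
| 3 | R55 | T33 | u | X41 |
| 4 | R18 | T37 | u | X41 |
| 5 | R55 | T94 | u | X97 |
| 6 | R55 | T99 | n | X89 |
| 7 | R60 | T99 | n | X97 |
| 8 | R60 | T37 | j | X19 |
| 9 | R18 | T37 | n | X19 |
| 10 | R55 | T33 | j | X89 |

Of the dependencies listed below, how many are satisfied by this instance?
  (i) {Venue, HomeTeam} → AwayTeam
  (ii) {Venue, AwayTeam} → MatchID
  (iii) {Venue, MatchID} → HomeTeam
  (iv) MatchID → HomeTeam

(i) {Venue, HomeTeam} → AwayTeam: (Venue=R55, HomeTeam=T33): rows 3, 10 → AwayTeam takes values {X41, X89} — violation; (Venue=R18, HomeTeam=T37): rows 4, 9 → AwayTeam takes values {X41, X19} — violation — fails.
(ii) {Venue, AwayTeam} → MatchID: (Venue=R55, AwayTeam=X89): rows 6, 10 → MatchID takes values {n, j} — violation — fails.
(iii) {Venue, MatchID} → HomeTeam: (Venue=R55, MatchID=u): rows 3, 5 → HomeTeam takes values {T33, T94} — violation — fails.
(iv) MatchID → HomeTeam: MatchID=n: rows 1, 6, 7, 9 → HomeTeam takes values {T33, T99, T37} — violation; MatchID=u: rows 3, 4, 5 → HomeTeam takes values {T33, T37, T94} — violation; MatchID=j: rows 8, 10 → HomeTeam takes values {T37, T33} — violation — fails.
None of the 4 dependencies hold.

0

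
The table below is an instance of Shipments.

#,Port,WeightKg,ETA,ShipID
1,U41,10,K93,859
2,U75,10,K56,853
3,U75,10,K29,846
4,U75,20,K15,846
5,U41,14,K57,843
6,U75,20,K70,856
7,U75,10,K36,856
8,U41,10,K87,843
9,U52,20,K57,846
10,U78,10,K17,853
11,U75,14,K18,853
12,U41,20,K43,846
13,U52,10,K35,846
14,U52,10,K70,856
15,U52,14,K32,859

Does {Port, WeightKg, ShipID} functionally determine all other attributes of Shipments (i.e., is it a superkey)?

All 15 rows have distinct {Port, WeightKg, ShipID} values, so {Port, WeightKg, ShipID} → (all attributes) holds and {Port, WeightKg, ShipID} is a superkey.

Yes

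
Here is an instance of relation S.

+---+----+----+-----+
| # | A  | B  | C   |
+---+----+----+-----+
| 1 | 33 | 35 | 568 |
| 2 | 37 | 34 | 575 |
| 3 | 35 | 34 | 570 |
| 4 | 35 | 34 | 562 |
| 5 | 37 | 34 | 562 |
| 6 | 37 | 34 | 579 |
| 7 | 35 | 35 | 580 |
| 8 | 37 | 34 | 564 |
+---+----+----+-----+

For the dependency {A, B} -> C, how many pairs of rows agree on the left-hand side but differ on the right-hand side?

(A=37, B=34): violating pairs (2,5), (2,6), (2,8), (5,6), (5,8), (6,8) — 6 pairs.
(A=35, B=34): violating pairs (3,4) — 1 pair.

7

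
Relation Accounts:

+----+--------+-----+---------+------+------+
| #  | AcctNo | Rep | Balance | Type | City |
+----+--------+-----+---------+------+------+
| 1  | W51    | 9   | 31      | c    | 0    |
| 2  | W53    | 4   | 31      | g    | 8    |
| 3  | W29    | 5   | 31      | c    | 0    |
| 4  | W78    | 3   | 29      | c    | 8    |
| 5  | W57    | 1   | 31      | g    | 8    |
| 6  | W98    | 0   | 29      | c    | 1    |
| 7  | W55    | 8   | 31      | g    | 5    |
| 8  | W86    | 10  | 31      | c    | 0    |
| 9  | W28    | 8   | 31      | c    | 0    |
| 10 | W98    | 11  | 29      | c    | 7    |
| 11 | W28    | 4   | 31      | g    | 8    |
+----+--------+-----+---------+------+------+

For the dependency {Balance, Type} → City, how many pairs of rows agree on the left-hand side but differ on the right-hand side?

6

(Balance=31, Type=c): all 4 rows agree on City — 0 pairs.
(Balance=31, Type=g): violating pairs (2,7), (5,7), (7,11) — 3 pairs.
(Balance=29, Type=c): violating pairs (4,6), (4,10), (6,10) — 3 pairs.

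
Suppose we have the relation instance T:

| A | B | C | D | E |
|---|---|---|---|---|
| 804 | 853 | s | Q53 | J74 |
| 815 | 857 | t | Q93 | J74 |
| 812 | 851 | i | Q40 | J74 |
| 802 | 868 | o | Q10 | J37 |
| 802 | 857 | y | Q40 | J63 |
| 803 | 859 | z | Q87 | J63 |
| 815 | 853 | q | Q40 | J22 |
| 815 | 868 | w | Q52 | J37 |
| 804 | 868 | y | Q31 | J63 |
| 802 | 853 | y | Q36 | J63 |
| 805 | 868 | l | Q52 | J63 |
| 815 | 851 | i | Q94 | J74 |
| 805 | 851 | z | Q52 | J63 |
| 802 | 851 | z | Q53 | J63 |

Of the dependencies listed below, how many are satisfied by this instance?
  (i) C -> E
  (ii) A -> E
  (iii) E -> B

1

(i) C -> E: every LHS value maps to a single RHS value — holds.
(ii) A -> E: A=804: 2 rows → E takes values {J74, J63} — violation; A=815: 4 rows → E takes values {J74, J22, J37} — violation; A=802: 4 rows → E takes values {J37, J63} — violation — fails.
(iii) E -> B: E=J74: 4 rows → B takes values {853, 857, 851} — violation; E=J63: 7 rows → B takes values {857, 859, 868, 853, 851} — violation — fails.
1 of the 3 dependencies holds.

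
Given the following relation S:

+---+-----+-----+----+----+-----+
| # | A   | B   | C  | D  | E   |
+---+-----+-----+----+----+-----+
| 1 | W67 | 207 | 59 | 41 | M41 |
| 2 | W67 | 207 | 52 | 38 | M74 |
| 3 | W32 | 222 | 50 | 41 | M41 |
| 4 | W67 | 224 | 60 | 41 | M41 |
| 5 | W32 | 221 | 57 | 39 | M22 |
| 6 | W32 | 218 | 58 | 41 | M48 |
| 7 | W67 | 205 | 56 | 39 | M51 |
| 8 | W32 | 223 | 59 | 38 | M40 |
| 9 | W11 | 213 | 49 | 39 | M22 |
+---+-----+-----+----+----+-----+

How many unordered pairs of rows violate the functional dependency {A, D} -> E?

1

(A=W67, D=41): all 2 rows agree on E — 0 pairs.
(A=W32, D=41): violating pairs (3,6) — 1 pair.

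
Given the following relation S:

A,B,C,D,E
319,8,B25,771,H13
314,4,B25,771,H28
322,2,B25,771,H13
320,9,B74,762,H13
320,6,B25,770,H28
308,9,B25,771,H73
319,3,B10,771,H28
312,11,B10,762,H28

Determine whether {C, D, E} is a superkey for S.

Two distinct rows share (C=B25, D=771, E=H13), so {C, D, E} does not determine every attribute — not a superkey.

No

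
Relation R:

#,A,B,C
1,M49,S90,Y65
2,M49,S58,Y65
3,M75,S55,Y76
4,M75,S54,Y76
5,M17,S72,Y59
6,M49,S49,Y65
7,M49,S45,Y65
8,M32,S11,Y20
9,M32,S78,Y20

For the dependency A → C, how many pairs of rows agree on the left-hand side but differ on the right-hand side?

A=M49: all 4 rows agree on C — 0 pairs.
A=M75: all 2 rows agree on C — 0 pairs.
A=M32: all 2 rows agree on C — 0 pairs.

0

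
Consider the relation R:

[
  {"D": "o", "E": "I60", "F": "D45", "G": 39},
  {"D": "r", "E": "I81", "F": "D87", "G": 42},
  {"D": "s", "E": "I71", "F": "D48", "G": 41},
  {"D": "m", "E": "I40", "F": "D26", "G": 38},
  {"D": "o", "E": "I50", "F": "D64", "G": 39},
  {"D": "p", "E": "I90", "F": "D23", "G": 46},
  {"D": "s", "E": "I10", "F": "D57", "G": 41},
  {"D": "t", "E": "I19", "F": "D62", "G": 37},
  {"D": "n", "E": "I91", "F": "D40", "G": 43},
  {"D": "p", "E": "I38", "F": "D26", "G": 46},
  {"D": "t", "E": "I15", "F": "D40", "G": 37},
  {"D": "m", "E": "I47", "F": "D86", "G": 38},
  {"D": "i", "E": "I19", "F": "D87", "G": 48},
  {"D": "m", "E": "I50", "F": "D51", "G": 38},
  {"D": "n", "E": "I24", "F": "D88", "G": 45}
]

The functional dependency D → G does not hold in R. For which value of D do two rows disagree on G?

n

D=o: 2 rows → G = 39, 39 ✓
D=r: 1 row → G = 42 ✓
D=s: 2 rows → G = 41, 41 ✓
D=m: 3 rows → G = 38, 38, 38 ✓
D=p: 2 rows → G = 46, 46 ✓
D=t: 2 rows → G = 37, 37 ✓
D=n: 2 rows → G takes values {43, 45} — violation
D=i: 1 row → G = 48 ✓
The only D value with inconsistent G is D=n.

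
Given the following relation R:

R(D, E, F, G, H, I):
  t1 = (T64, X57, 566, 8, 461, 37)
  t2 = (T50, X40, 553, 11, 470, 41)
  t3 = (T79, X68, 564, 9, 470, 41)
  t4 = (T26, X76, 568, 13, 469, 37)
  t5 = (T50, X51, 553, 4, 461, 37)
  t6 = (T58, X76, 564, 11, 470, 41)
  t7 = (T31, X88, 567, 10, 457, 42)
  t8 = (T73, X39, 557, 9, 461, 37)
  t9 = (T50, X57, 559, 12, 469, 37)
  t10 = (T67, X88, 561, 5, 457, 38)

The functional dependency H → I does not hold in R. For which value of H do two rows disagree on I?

457

H=461: rows 1, 5, 8 → I = 37, 37, 37 ✓
H=470: rows 2, 3, 6 → I = 41, 41, 41 ✓
H=469: rows 4, 9 → I = 37, 37 ✓
H=457: rows 7, 10 → I takes values {42, 38} — violation
The only H value with inconsistent I is H=457.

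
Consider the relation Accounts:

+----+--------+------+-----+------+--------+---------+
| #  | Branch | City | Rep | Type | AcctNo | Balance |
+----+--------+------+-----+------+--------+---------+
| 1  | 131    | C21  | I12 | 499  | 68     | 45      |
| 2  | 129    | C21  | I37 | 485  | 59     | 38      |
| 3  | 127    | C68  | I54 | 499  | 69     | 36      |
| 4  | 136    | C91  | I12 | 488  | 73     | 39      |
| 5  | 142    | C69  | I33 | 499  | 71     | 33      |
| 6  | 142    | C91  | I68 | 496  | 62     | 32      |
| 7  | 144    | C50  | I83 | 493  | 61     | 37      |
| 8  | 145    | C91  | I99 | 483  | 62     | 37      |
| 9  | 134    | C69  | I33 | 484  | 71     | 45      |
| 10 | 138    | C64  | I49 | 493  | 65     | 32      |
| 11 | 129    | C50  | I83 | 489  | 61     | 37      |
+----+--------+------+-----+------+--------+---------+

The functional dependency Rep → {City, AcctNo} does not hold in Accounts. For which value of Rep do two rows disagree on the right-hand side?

Rep=I12: rows 1, 4 → {City,AcctNo} takes values {(C21, 68), (C91, 73)} — violation
Rep=I37: row 2 → {City,AcctNo} = (C21, 59) ✓
Rep=I54: row 3 → {City,AcctNo} = (C68, 69) ✓
Rep=I33: rows 5, 9 → {City,AcctNo} = (C69, 71), (C69, 71) ✓
Rep=I68: row 6 → {City,AcctNo} = (C91, 62) ✓
Rep=I83: rows 7, 11 → {City,AcctNo} = (C50, 61), (C50, 61) ✓
Rep=I99: row 8 → {City,AcctNo} = (C91, 62) ✓
Rep=I49: row 10 → {City,AcctNo} = (C64, 65) ✓
The only Rep value with inconsistent RHS is Rep=I12.

I12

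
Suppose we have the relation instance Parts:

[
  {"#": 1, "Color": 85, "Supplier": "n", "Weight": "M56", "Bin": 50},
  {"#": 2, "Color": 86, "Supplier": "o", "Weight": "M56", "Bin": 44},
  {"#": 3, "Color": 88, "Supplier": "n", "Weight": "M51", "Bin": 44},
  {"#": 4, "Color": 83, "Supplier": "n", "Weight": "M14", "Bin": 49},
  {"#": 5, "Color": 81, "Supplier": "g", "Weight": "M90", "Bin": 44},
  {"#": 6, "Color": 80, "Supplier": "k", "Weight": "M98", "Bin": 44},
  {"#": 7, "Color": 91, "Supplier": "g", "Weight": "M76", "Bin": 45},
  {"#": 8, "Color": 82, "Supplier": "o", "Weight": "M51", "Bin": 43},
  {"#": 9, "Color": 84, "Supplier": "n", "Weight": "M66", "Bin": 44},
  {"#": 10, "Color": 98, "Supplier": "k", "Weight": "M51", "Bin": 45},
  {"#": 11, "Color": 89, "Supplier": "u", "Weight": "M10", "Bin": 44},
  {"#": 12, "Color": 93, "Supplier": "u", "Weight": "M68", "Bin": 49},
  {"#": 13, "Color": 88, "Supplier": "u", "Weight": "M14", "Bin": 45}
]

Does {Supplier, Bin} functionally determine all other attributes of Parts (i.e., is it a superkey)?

No

Rows 3 and 9 have the same {Supplier, Bin} value (Supplier=n, Bin=44) but are distinct tuples, so {Supplier, Bin} does not determine every attribute — not a superkey.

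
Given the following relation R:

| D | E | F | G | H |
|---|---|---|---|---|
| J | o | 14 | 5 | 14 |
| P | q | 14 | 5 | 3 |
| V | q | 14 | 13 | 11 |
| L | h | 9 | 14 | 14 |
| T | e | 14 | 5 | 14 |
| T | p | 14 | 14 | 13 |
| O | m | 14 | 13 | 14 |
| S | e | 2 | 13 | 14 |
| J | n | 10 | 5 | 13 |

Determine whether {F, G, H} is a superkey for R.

No

Two distinct rows share (F=14, G=5, H=14), so {F, G, H} does not determine every attribute — not a superkey.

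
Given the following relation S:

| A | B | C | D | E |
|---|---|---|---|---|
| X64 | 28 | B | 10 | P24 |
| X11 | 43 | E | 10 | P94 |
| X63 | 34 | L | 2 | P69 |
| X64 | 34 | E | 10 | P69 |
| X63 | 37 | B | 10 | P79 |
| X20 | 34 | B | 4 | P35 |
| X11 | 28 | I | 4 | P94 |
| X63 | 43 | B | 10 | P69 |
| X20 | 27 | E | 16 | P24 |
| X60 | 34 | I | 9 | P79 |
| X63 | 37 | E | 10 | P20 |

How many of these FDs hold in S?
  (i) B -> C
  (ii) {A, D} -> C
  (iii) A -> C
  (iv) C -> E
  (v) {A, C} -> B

(i) B -> C: B=28: 2 rows → C takes values {B, I} — violation; B=43: 2 rows → C takes values {E, B} — violation; B=34: 4 rows → C takes values {L, E, B, I} — violation; B=37: 2 rows → C takes values {B, E} — violation — fails.
(ii) {A, D} -> C: (A=X64, D=10): 2 rows → C takes values {B, E} — violation; (A=X63, D=10): 3 rows → C takes values {B, E} — violation — fails.
(iii) A -> C: A=X64: 2 rows → C takes values {B, E} — violation; A=X11: 2 rows → C takes values {E, I} — violation; A=X63: 4 rows → C takes values {L, B, E} — violation; A=X20: 2 rows → C takes values {B, E} — violation — fails.
(iv) C -> E: C=B: 4 rows → E takes values {P24, P79, P35, P69} — violation; C=E: 4 rows → E takes values {P94, P69, P24, P20} — violation; C=I: 2 rows → E takes values {P94, P79} — violation — fails.
(v) {A, C} -> B: (A=X63, C=B): 2 rows → B takes values {37, 43} — violation — fails.
None of the 5 dependencies hold.

0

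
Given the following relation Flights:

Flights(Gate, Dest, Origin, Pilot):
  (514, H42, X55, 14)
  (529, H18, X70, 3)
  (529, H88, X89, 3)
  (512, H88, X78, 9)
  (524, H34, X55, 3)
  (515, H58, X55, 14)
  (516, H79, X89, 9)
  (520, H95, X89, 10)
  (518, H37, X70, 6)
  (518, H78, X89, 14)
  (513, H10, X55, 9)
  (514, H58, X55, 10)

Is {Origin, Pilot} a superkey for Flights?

Two distinct rows share (Origin=X55, Pilot=14), so {Origin, Pilot} does not determine every attribute — not a superkey.

No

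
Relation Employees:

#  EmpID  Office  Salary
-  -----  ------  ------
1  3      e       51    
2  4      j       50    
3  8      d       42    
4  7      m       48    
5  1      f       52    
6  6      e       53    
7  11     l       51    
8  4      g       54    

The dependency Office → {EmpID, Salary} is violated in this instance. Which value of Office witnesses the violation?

e

Office=e: rows 1, 6 → {EmpID,Salary} takes values {(3, 51), (6, 53)} — violation
Office=j: row 2 → {EmpID,Salary} = (4, 50) ✓
Office=d: row 3 → {EmpID,Salary} = (8, 42) ✓
Office=m: row 4 → {EmpID,Salary} = (7, 48) ✓
Office=f: row 5 → {EmpID,Salary} = (1, 52) ✓
Office=l: row 7 → {EmpID,Salary} = (11, 51) ✓
Office=g: row 8 → {EmpID,Salary} = (4, 54) ✓
The only Office value with inconsistent RHS is Office=e.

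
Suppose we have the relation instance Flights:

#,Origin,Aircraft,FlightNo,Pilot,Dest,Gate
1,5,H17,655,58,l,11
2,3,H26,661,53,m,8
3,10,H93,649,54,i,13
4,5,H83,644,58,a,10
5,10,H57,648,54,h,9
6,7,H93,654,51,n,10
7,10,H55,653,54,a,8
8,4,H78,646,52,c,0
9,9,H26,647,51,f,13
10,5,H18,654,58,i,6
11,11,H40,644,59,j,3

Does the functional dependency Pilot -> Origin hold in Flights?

Pilot=58: rows 1, 4, 10 → Origin = 5, 5, 5 ✓
Pilot=53: row 2 → Origin = 3 ✓
Pilot=54: rows 3, 5, 7 → Origin = 10, 10, 10 ✓
Pilot=51: rows 6, 9 → Origin takes values {7, 9} — violation
Pilot=52: row 8 → Origin = 4 ✓
Pilot=59: row 11 → Origin = 11 ✓
Two rows agree on Pilot but differ on Origin, so Pilot -> Origin does not hold.

No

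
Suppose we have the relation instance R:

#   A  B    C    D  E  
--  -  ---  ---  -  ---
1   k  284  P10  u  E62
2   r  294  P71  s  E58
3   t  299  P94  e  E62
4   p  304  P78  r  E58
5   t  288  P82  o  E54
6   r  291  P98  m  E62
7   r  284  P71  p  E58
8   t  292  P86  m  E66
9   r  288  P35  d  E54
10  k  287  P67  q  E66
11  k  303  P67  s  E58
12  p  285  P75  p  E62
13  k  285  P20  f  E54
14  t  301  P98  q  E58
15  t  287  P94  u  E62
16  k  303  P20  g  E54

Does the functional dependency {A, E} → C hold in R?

(A=k, E=E62): row 1 → C = P10 ✓
(A=r, E=E58): rows 2, 7 → C = P71, P71 ✓
(A=t, E=E62): rows 3, 15 → C = P94, P94 ✓
(A=p, E=E58): row 4 → C = P78 ✓
(A=t, E=E54): row 5 → C = P82 ✓
(A=r, E=E62): row 6 → C = P98 ✓
(A=t, E=E66): row 8 → C = P86 ✓
(A=r, E=E54): row 9 → C = P35 ✓
(A=k, E=E66): row 10 → C = P67 ✓
(A=k, E=E58): row 11 → C = P67 ✓
(A=p, E=E62): row 12 → C = P75 ✓
(A=k, E=E54): rows 13, 16 → C = P20, P20 ✓
(A=t, E=E58): row 14 → C = P98 ✓
Every {A, E} value is associated with a single C value, so {A, E} → C holds.

Yes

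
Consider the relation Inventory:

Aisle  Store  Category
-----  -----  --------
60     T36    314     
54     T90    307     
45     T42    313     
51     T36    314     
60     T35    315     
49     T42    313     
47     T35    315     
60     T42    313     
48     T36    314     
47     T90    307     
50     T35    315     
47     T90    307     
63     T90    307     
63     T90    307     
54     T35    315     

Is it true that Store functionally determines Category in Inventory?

Yes

Store=T36: 3 rows → Category = 314, 314, 314 ✓
Store=T90: 5 rows → Category = 307, 307, 307, 307, 307 ✓
Store=T42: 3 rows → Category = 313, 313, 313 ✓
Store=T35: 4 rows → Category = 315, 315, 315, 315 ✓
Every Store value is associated with a single Category value, so Store → Category holds.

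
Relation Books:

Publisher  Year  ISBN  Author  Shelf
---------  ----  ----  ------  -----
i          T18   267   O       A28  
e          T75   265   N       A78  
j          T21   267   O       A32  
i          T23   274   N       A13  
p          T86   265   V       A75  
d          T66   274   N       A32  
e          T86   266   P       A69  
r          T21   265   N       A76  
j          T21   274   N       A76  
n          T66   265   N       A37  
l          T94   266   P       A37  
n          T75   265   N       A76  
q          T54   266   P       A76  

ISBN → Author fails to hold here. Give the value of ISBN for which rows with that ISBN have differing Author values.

ISBN=267: 2 rows → Author = O, O ✓
ISBN=265: 5 rows → Author takes values {N, V} — violation
ISBN=274: 3 rows → Author = N, N, N ✓
ISBN=266: 3 rows → Author = P, P, P ✓
The only ISBN value with inconsistent Author is ISBN=265.

265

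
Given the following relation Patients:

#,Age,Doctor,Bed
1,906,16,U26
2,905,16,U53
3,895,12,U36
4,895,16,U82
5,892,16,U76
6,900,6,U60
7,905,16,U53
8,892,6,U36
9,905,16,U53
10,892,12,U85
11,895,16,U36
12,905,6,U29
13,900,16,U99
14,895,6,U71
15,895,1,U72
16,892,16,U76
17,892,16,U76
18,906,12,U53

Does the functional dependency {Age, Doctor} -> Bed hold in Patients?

No

(Age=906, Doctor=16): row 1 → Bed = U26 ✓
(Age=905, Doctor=16): rows 2, 7, 9 → Bed = U53, U53, U53 ✓
(Age=895, Doctor=12): row 3 → Bed = U36 ✓
(Age=895, Doctor=16): rows 4, 11 → Bed takes values {U82, U36} — violation
(Age=892, Doctor=16): rows 5, 16, 17 → Bed = U76, U76, U76 ✓
(Age=900, Doctor=6): row 6 → Bed = U60 ✓
(Age=892, Doctor=6): row 8 → Bed = U36 ✓
(Age=892, Doctor=12): row 10 → Bed = U85 ✓
(Age=905, Doctor=6): row 12 → Bed = U29 ✓
(Age=900, Doctor=16): row 13 → Bed = U99 ✓
(Age=895, Doctor=6): row 14 → Bed = U71 ✓
(Age=895, Doctor=1): row 15 → Bed = U72 ✓
(Age=906, Doctor=12): row 18 → Bed = U53 ✓
Two rows agree on {Age, Doctor} but differ on Bed, so {Age, Doctor} -> Bed does not hold.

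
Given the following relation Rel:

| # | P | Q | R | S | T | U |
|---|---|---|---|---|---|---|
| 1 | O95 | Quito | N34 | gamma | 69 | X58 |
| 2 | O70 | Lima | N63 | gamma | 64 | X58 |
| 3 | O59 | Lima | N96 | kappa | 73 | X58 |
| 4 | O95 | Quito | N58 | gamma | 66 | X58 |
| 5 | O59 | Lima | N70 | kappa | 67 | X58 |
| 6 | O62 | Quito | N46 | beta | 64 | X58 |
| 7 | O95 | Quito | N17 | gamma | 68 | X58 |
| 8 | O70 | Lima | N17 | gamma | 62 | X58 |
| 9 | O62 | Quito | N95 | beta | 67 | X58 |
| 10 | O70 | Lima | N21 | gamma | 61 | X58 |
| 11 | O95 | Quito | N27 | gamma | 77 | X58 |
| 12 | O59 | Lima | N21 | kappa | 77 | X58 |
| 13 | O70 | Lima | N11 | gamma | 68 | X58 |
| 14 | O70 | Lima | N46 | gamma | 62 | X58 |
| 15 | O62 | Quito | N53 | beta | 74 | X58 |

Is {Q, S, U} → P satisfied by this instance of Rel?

Yes

(Q=Quito, S=gamma, U=X58): rows 1, 4, 7, 11 → P = O95, O95, O95, O95 ✓
(Q=Lima, S=gamma, U=X58): rows 2, 8, 10, 13, 14 → P = O70, O70, O70, O70, O70 ✓
(Q=Lima, S=kappa, U=X58): rows 3, 5, 12 → P = O59, O59, O59 ✓
(Q=Quito, S=beta, U=X58): rows 6, 9, 15 → P = O62, O62, O62 ✓
Every {Q, S, U} value is associated with a single P value, so {Q, S, U} → P holds.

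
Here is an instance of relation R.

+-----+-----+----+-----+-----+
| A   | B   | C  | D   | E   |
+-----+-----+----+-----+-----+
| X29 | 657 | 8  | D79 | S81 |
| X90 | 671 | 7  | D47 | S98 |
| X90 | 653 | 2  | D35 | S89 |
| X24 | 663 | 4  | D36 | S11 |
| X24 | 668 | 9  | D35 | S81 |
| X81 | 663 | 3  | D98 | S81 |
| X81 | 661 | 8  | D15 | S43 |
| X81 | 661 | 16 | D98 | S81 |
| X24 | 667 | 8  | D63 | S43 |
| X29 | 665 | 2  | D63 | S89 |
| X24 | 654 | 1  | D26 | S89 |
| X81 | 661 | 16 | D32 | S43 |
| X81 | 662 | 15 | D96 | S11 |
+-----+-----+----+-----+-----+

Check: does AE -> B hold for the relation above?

(A=X29, E=S81): 1 row → B = 657 ✓
(A=X90, E=S98): 1 row → B = 671 ✓
(A=X90, E=S89): 1 row → B = 653 ✓
(A=X24, E=S11): 1 row → B = 663 ✓
(A=X24, E=S81): 1 row → B = 668 ✓
(A=X81, E=S81): 2 rows → B takes values {663, 661} — violation
(A=X81, E=S43): 2 rows → B = 661, 661 ✓
(A=X24, E=S43): 1 row → B = 667 ✓
(A=X29, E=S89): 1 row → B = 665 ✓
(A=X24, E=S89): 1 row → B = 654 ✓
(A=X81, E=S11): 1 row → B = 662 ✓
Two rows agree on AE but differ on B, so AE -> B does not hold.

No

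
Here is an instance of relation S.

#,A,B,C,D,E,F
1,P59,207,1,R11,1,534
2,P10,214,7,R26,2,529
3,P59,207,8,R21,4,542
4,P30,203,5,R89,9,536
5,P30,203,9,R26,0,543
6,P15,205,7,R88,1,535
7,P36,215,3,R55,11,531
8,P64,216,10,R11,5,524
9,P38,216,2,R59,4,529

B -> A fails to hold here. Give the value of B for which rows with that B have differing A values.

216

B=207: rows 1, 3 → A = P59, P59 ✓
B=214: row 2 → A = P10 ✓
B=203: rows 4, 5 → A = P30, P30 ✓
B=205: row 6 → A = P15 ✓
B=215: row 7 → A = P36 ✓
B=216: rows 8, 9 → A takes values {P64, P38} — violation
The only B value with inconsistent A is B=216.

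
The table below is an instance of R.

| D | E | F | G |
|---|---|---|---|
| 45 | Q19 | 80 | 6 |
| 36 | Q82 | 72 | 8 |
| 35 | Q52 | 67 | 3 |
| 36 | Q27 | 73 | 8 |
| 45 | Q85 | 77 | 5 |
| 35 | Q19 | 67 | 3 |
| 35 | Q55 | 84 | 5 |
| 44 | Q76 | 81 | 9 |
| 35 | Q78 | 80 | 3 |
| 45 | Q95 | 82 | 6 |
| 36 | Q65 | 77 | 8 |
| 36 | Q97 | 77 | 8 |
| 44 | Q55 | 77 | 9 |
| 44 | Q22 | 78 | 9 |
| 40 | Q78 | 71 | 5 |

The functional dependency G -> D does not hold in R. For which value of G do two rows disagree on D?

5

G=6: 2 rows → D = 45, 45 ✓
G=8: 4 rows → D = 36, 36, 36, 36 ✓
G=3: 3 rows → D = 35, 35, 35 ✓
G=5: 3 rows → D takes values {45, 35, 40} — violation
G=9: 3 rows → D = 44, 44, 44 ✓
The only G value with inconsistent D is G=5.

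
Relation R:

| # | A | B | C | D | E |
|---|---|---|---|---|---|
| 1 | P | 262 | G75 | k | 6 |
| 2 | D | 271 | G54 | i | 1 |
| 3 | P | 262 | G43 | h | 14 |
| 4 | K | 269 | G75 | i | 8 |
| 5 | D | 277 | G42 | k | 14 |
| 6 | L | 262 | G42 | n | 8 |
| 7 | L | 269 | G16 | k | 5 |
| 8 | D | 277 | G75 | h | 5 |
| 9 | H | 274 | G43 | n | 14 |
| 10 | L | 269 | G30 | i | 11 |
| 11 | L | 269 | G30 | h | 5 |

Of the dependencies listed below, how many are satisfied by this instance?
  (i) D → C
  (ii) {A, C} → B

1

(i) D → C: D=k: rows 1, 5, 7 → C takes values {G75, G42, G16} — violation; D=i: rows 2, 4, 10 → C takes values {G54, G75, G30} — violation; D=h: rows 3, 8, 11 → C takes values {G43, G75, G30} — violation; D=n: rows 6, 9 → C takes values {G42, G43} — violation — fails.
(ii) {A, C} → B: every LHS value maps to a single RHS value — holds.
1 of the 2 dependencies holds.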